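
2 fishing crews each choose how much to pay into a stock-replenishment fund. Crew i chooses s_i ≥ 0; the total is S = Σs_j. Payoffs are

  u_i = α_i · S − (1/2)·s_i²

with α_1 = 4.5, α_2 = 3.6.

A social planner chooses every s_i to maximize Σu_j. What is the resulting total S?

Planner FOC: ∂(Σu_j)/∂s_i = (Σα_j) − s_i = 0, so s_i^SO = Σα_j = 8.1 for every i; S^SO = 16.2.

16.2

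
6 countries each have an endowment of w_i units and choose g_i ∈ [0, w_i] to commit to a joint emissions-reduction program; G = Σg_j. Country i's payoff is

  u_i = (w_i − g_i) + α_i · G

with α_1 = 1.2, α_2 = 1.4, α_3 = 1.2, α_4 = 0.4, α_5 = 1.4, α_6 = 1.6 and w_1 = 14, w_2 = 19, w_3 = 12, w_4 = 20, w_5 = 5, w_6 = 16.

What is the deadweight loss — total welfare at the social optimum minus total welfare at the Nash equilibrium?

124

∂u_i/∂g_i = α_i − 1, so country i contributes w_i if α_i > 1, else 0.
α_i > 1 for i ∈ {1, 2, 3, 5, 6}; NE contributions (14, 19, 12, 0, 5, 16), G = 66.
W^NE = Σw_i − G^NE + (Σα_i)·G^NE = 86 + 6.2·66 = 495.2.
Planner: ∂(Σu_j)/∂g_i = Σα_j − 1 = 6.2 > 0, so everyone contributes w_i; G^SO = 86, W^SO = 86 + 6.2·86 = 619.2.
Deadweight loss = 124.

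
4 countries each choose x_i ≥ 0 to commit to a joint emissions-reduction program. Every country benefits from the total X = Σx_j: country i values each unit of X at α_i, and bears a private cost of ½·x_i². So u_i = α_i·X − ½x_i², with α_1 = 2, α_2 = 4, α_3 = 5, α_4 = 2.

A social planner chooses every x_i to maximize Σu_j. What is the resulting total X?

52

Planner FOC: ∂(Σu_j)/∂x_i = (Σα_j) − x_i = 0, so x_i^SO = Σα_j = 13 for every i; X^SO = 52.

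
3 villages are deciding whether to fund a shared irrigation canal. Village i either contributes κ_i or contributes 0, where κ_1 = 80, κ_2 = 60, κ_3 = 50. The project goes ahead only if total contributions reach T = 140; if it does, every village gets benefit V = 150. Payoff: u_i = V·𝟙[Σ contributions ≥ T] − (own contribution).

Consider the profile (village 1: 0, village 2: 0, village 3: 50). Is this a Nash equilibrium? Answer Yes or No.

Total = 50 < 140: not provided.
Village 1 (pledges 0, payoff 0): pledging 80 → total 130, payoff -80. No gain.
Village 2 (pledges 0, payoff 0): pledging 60 → total 110, payoff -60. No gain.
Village 3 (pledges 50, payoff -50): dropping to 0 → total 0, payoff 0. Profitable deviation.

No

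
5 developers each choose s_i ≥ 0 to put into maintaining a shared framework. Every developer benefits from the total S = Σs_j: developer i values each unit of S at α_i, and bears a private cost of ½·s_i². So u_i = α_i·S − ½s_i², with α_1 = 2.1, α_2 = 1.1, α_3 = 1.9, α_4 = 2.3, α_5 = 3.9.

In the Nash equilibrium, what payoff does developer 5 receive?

Developer i's FOC: ∂u_i/∂s_i = α_i − s_i = 0, so s_i* = α_i.
NE contributions = (2.1, 1.1, 1.9, 2.3, 3.9); S = 11.3.
u_5 = α_5·S − ½·(s_5)² = 3.9·11.3 − ½·3.9² = 36.465.

36.465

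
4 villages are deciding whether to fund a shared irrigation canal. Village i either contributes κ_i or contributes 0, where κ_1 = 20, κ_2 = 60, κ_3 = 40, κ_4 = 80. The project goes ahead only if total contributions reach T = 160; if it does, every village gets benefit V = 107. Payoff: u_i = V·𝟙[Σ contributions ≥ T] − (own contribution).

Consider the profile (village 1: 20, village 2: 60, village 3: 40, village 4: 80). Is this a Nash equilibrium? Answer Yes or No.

No

Total = 200 ≥ 160: provided.
Village 1 (pledges 20, payoff 87): dropping to 0 → total 180, payoff 107. Profitable deviation.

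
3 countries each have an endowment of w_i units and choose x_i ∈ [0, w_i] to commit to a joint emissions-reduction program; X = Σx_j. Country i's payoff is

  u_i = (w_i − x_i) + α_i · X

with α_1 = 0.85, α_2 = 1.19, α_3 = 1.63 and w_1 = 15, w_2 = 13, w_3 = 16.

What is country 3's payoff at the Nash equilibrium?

∂u_i/∂x_i = α_i − 1, so country i contributes w_i if α_i > 1, else 0.
α_i > 1 for i ∈ {2, 3}; NE contributions (0, 13, 16), X = 29.
u_3 = (16 − 16) + 1.63·29 = 47.27.

47.27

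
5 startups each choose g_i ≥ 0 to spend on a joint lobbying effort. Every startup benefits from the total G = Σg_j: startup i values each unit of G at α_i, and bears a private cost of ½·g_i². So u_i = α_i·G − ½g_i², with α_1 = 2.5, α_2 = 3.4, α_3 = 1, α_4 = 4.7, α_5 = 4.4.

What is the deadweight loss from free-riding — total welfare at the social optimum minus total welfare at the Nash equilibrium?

Startup i's FOC: ∂u_i/∂g_i = α_i − g_i = 0, so g_i* = α_i.
NE contributions = (2.5, 3.4, 1, 4.7, 4.4); G = 16.
W^NE = (Σα)·G − ½Σα_i² = 16² − ½·60.26 = 225.87.
Planner sets g_i = Σα_j = 16 for every i, so G^SO = 5·16 = 80.
W^SO = (Σα)·G^SO − ½·5·(Σα)² = (5/2)·16² = 640.
Deadweight loss = W^SO − W^NE = 414.13.

414.13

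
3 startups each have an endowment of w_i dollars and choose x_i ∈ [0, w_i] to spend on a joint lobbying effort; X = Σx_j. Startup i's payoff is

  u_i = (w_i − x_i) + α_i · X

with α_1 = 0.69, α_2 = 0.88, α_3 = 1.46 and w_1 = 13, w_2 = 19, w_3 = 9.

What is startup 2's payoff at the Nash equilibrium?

26.92

∂u_i/∂x_i = α_i − 1, so startup i contributes w_i if α_i > 1, else 0.
α_i > 1 for i ∈ {3}; NE contributions (0, 0, 9), X = 9.
u_2 = (19 − 0) + 0.88·9 = 26.92.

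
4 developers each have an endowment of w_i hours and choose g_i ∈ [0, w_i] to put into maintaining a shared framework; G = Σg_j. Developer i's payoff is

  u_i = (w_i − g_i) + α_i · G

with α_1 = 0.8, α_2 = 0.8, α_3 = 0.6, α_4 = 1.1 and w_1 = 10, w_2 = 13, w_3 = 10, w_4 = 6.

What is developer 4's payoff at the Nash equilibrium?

∂u_i/∂g_i = α_i − 1, so developer i contributes w_i if α_i > 1, else 0.
α_i > 1 for i ∈ {4}; NE contributions (0, 0, 0, 6), G = 6.
u_4 = (6 − 6) + 1.1·6 = 6.6.

6.6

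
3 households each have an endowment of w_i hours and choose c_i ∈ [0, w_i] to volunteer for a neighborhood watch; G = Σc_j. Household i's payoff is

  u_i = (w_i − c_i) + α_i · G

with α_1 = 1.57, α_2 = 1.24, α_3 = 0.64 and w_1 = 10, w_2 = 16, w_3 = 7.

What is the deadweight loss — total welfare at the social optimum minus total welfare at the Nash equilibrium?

∂u_i/∂c_i = α_i − 1, so household i contributes w_i if α_i > 1, else 0.
α_i > 1 for i ∈ {1, 2}; NE contributions (10, 16, 0), G = 26.
W^NE = Σw_i − G^NE + (Σα_i)·G^NE = 33 + 2.45·26 = 96.7.
Planner: ∂(Σu_j)/∂c_i = Σα_j − 1 = 2.45 > 0, so everyone contributes w_i; G^SO = 33, W^SO = 33 + 2.45·33 = 113.85.
Deadweight loss = 17.15.

17.15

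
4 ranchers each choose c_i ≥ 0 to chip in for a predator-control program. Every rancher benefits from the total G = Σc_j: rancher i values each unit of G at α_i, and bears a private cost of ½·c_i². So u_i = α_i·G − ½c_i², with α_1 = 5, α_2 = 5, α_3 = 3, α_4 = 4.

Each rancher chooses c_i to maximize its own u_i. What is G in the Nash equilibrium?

17

Rancher i's FOC: ∂u_i/∂c_i = α_i − c_i = 0, so c_i* = α_i.
NE contributions = (5, 5, 3, 4); G = 17.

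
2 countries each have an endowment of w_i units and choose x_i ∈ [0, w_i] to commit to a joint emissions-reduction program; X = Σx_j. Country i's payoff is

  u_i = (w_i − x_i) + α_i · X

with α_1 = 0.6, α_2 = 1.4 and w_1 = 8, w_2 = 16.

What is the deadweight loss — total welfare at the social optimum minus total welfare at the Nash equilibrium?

8

∂u_i/∂x_i = α_i − 1, so country i contributes w_i if α_i > 1, else 0.
α_i > 1 for i ∈ {2}; NE contributions (0, 16), X = 16.
W^NE = Σw_i − X^NE + (Σα_i)·X^NE = 24 + 1·16 = 40.
Planner: ∂(Σu_j)/∂x_i = Σα_j − 1 = 1 > 0, so everyone contributes w_i; X^SO = 24, W^SO = 24 + 1·24 = 48.
Deadweight loss = 8.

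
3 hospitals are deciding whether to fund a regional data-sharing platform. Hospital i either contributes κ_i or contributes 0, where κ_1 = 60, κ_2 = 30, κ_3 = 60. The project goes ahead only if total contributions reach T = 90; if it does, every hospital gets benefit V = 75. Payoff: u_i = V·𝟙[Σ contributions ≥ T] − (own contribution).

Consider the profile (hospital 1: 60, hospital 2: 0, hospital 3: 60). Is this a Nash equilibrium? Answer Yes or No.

Yes

Total = 120 ≥ 90: provided.
Hospital 1 (pledges 60, payoff 15): dropping to 0 → total 60, payoff 0. No gain.
Hospital 2 (pledges 0, payoff 75): pledging 30 → total 150, payoff 45. No gain.
Hospital 3 (pledges 60, payoff 15): dropping to 0 → total 60, payoff 0. No gain.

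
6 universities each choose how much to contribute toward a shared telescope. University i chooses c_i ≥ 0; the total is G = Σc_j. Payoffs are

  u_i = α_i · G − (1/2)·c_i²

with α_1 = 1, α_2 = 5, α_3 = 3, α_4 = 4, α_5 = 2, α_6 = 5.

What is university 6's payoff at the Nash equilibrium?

University i's FOC: ∂u_i/∂c_i = α_i − c_i = 0, so c_i* = α_i.
NE contributions = (1, 5, 3, 4, 2, 5); G = 20.
u_6 = α_6·G − ½·(c_6)² = 5·20 − ½·5² = 87.5.

87.5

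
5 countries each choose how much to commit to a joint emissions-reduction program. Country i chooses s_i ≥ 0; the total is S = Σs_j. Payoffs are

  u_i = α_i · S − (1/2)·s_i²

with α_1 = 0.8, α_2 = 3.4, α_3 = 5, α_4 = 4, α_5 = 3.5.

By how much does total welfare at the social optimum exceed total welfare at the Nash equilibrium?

451.06

Country i's FOC: ∂u_i/∂s_i = α_i − s_i = 0, so s_i* = α_i.
NE contributions = (0.8, 3.4, 5, 4, 3.5); S = 16.7.
W^NE = (Σα)·S − ½Σα_i² = 16.7² − ½·65.45 = 246.165.
Planner sets s_i = Σα_j = 16.7 for every i, so S^SO = 5·16.7 = 83.5.
W^SO = (Σα)·S^SO − ½·5·(Σα)² = (5/2)·16.7² = 697.225.
Deadweight loss = W^SO − W^NE = 451.06.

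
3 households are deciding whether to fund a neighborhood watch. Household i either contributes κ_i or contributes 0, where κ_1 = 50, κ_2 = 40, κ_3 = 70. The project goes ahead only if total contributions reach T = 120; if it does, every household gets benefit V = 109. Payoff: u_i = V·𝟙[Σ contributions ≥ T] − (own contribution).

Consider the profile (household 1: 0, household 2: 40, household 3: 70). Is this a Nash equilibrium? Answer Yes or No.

Total = 110 < 120: not provided.
Household 1 (pledges 0, payoff 0): pledging 50 → total 160, payoff 59. Profitable deviation.

No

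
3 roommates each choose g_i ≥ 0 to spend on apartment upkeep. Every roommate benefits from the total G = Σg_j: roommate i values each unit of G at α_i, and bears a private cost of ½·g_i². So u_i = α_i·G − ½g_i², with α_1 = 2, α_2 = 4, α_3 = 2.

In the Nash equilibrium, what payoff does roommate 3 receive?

14

Roommate i's FOC: ∂u_i/∂g_i = α_i − g_i = 0, so g_i* = α_i.
NE contributions = (2, 4, 2); G = 8.
u_3 = α_3·G − ½·(g_3)² = 2·8 − ½·2² = 14.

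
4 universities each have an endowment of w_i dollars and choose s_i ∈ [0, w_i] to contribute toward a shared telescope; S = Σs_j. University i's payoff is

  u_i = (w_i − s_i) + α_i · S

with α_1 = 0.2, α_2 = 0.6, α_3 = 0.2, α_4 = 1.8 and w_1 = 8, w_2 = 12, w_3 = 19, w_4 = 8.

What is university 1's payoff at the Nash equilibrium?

∂u_i/∂s_i = α_i − 1, so university i contributes w_i if α_i > 1, else 0.
α_i > 1 for i ∈ {4}; NE contributions (0, 0, 0, 8), S = 8.
u_1 = (8 − 0) + 0.2·8 = 9.6.

9.6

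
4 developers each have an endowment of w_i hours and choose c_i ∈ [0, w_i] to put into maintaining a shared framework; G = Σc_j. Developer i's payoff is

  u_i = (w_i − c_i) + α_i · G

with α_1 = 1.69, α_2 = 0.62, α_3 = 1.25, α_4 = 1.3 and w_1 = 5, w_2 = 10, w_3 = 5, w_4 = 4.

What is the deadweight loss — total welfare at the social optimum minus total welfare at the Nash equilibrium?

∂u_i/∂c_i = α_i − 1, so developer i contributes w_i if α_i > 1, else 0.
α_i > 1 for i ∈ {1, 3, 4}; NE contributions (5, 0, 5, 4), G = 14.
W^NE = Σw_i − G^NE + (Σα_i)·G^NE = 24 + 3.86·14 = 78.04.
Planner: ∂(Σu_j)/∂c_i = Σα_j − 1 = 3.86 > 0, so everyone contributes w_i; G^SO = 24, W^SO = 24 + 3.86·24 = 116.64.
Deadweight loss = 38.6.

38.6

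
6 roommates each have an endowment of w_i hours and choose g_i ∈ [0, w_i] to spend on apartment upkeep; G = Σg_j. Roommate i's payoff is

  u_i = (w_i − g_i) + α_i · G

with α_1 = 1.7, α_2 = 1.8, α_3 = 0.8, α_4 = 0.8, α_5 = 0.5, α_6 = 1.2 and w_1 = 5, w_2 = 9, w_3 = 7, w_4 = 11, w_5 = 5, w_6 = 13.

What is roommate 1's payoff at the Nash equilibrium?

45.9

∂u_i/∂g_i = α_i − 1, so roommate i contributes w_i if α_i > 1, else 0.
α_i > 1 for i ∈ {1, 2, 6}; NE contributions (5, 9, 0, 0, 0, 13), G = 27.
u_1 = (5 − 5) + 1.7·27 = 45.9.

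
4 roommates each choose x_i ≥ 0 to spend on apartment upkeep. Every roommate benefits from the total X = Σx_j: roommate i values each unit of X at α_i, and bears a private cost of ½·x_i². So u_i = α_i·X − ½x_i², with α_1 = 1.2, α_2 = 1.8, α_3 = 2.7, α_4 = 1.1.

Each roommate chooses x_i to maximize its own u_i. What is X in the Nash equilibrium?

6.8

Roommate i's FOC: ∂u_i/∂x_i = α_i − x_i = 0, so x_i* = α_i.
NE contributions = (1.2, 1.8, 2.7, 1.1); X = 6.8.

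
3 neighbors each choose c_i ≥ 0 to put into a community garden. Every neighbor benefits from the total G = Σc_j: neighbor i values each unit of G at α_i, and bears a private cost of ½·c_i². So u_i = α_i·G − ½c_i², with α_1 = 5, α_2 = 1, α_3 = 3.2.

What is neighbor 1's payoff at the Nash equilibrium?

Neighbor i's FOC: ∂u_i/∂c_i = α_i − c_i = 0, so c_i* = α_i.
NE contributions = (5, 1, 3.2); G = 9.2.
u_1 = α_1·G − ½·(c_1)² = 5·9.2 − ½·5² = 33.5.

33.5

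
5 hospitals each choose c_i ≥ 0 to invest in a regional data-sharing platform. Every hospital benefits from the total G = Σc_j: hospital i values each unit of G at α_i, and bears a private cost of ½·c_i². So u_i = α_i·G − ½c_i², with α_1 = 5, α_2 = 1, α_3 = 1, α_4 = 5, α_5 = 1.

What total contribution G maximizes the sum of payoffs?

65

Planner FOC: ∂(Σu_j)/∂c_i = (Σα_j) − c_i = 0, so c_i^SO = Σα_j = 13 for every i; G^SO = 65.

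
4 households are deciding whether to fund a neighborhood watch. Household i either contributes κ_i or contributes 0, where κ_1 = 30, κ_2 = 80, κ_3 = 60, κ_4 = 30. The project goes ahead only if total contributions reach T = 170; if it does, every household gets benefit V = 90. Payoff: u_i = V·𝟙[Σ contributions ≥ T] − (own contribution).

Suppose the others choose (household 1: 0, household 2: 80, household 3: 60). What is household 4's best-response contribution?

30

Others' total = 140. Contributing 30 brings total to 170 ≥ 170: gain V − κ_4 = 60.
Best response: 30.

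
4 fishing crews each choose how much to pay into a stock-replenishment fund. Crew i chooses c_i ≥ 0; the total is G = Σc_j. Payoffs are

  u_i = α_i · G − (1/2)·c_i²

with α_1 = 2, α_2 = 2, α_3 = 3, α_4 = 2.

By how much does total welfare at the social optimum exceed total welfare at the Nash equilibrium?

Crew i's FOC: ∂u_i/∂c_i = α_i − c_i = 0, so c_i* = α_i.
NE contributions = (2, 2, 3, 2); G = 9.
W^NE = (Σα)·G − ½Σα_i² = 9² − ½·21 = 70.5.
Planner sets c_i = Σα_j = 9 for every i, so G^SO = 4·9 = 36.
W^SO = (Σα)·G^SO − ½·4·(Σα)² = (4/2)·9² = 162.
Deadweight loss = W^SO − W^NE = 91.5.

91.5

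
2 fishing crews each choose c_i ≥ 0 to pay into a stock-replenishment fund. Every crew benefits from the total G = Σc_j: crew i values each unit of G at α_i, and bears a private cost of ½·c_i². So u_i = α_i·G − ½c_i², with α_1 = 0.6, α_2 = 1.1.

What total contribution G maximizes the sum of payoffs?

3.4

Planner FOC: ∂(Σu_j)/∂c_i = (Σα_j) − c_i = 0, so c_i^SO = Σα_j = 1.7 for every i; G^SO = 3.4.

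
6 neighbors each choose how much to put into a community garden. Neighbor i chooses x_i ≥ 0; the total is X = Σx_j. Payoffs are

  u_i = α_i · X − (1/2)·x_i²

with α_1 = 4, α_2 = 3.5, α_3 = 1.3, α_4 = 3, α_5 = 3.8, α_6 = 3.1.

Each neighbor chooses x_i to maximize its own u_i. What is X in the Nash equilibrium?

18.7

Neighbor i's FOC: ∂u_i/∂x_i = α_i − x_i = 0, so x_i* = α_i.
NE contributions = (4, 3.5, 1.3, 3, 3.8, 3.1); X = 18.7.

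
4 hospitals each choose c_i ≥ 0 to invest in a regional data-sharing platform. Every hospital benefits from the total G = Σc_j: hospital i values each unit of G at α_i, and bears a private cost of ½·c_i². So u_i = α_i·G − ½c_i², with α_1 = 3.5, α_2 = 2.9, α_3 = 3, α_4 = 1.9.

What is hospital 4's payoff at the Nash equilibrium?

19.665

Hospital i's FOC: ∂u_i/∂c_i = α_i − c_i = 0, so c_i* = α_i.
NE contributions = (3.5, 2.9, 3, 1.9); G = 11.3.
u_4 = α_4·G − ½·(c_4)² = 1.9·11.3 − ½·1.9² = 19.665.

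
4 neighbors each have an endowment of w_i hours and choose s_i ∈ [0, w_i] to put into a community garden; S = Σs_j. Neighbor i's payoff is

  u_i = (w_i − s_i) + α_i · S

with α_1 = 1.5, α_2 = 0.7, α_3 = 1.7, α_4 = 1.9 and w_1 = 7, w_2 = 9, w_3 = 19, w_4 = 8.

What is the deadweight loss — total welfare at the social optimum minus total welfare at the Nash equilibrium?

43.2

∂u_i/∂s_i = α_i − 1, so neighbor i contributes w_i if α_i > 1, else 0.
α_i > 1 for i ∈ {1, 3, 4}; NE contributions (7, 0, 19, 8), S = 34.
W^NE = Σw_i − S^NE + (Σα_i)·S^NE = 43 + 4.8·34 = 206.2.
Planner: ∂(Σu_j)/∂s_i = Σα_j − 1 = 4.8 > 0, so everyone contributes w_i; S^SO = 43, W^SO = 43 + 4.8·43 = 249.4.
Deadweight loss = 43.2.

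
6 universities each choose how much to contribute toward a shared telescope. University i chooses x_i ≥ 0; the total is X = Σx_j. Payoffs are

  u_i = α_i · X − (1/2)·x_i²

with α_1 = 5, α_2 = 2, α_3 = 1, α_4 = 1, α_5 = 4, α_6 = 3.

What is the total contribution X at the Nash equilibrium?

16

University i's FOC: ∂u_i/∂x_i = α_i − x_i = 0, so x_i* = α_i.
NE contributions = (5, 2, 1, 1, 4, 3); X = 16.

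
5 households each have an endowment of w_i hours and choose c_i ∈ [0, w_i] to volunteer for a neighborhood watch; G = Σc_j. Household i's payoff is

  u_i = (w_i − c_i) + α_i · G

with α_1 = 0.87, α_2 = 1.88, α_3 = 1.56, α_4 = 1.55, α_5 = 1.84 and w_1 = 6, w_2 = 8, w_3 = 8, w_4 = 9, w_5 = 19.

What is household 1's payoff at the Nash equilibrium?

44.28

∂u_i/∂c_i = α_i − 1, so household i contributes w_i if α_i > 1, else 0.
α_i > 1 for i ∈ {2, 3, 4, 5}; NE contributions (0, 8, 8, 9, 19), G = 44.
u_1 = (6 − 0) + 0.87·44 = 44.28.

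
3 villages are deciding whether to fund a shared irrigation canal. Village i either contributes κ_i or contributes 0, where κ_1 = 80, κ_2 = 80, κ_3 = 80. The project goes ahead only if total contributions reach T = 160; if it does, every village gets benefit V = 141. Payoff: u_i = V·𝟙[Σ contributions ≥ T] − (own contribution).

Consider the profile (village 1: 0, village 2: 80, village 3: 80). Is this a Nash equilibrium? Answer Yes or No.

Total = 160 ≥ 160: provided.
Village 1 (pledges 0, payoff 141): pledging 80 → total 240, payoff 61. No gain.
Village 2 (pledges 80, payoff 61): dropping to 0 → total 80, payoff 0. No gain.
Village 3 (pledges 80, payoff 61): dropping to 0 → total 80, payoff 0. No gain.

Yes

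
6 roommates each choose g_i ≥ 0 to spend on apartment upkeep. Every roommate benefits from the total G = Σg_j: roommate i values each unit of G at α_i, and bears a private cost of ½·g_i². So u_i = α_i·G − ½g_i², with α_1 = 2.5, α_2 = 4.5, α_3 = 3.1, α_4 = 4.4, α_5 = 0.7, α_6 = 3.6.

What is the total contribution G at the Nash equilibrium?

18.8

Roommate i's FOC: ∂u_i/∂g_i = α_i − g_i = 0, so g_i* = α_i.
NE contributions = (2.5, 4.5, 3.1, 4.4, 0.7, 3.6); G = 18.8.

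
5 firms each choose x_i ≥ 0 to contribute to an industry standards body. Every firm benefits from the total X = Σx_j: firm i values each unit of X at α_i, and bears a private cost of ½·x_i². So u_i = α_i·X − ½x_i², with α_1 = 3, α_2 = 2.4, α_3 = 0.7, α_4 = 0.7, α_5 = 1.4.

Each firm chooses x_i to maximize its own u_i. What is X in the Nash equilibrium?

8.2

Firm i's FOC: ∂u_i/∂x_i = α_i − x_i = 0, so x_i* = α_i.
NE contributions = (3, 2.4, 0.7, 0.7, 1.4); X = 8.2.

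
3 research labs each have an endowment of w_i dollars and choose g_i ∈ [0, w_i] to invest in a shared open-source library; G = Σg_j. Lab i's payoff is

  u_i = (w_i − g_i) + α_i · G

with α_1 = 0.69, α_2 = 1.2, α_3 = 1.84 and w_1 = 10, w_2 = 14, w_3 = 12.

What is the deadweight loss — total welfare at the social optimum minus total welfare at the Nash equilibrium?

∂u_i/∂g_i = α_i − 1, so lab i contributes w_i if α_i > 1, else 0.
α_i > 1 for i ∈ {2, 3}; NE contributions (0, 14, 12), G = 26.
W^NE = Σw_i − G^NE + (Σα_i)·G^NE = 36 + 2.73·26 = 106.98.
Planner: ∂(Σu_j)/∂g_i = Σα_j − 1 = 2.73 > 0, so everyone contributes w_i; G^SO = 36, W^SO = 36 + 2.73·36 = 134.28.
Deadweight loss = 27.3.

27.3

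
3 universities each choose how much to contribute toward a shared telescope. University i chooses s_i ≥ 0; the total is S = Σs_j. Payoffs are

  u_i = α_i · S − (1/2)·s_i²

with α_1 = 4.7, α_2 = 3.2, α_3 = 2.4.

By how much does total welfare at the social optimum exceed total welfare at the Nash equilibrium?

72.09

University i's FOC: ∂u_i/∂s_i = α_i − s_i = 0, so s_i* = α_i.
NE contributions = (4.7, 3.2, 2.4); S = 10.3.
W^NE = (Σα)·S − ½Σα_i² = 10.3² − ½·38.09 = 87.045.
Planner sets s_i = Σα_j = 10.3 for every i, so S^SO = 3·10.3 = 30.9.
W^SO = (Σα)·S^SO − ½·3·(Σα)² = (3/2)·10.3² = 159.135.
Deadweight loss = W^SO − W^NE = 72.09.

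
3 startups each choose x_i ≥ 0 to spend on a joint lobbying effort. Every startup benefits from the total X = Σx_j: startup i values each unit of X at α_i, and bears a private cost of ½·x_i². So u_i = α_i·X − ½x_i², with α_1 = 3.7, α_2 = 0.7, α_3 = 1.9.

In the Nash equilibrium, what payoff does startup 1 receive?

16.465

Startup i's FOC: ∂u_i/∂x_i = α_i − x_i = 0, so x_i* = α_i.
NE contributions = (3.7, 0.7, 1.9); X = 6.3.
u_1 = α_1·X − ½·(x_1)² = 3.7·6.3 − ½·3.7² = 16.465.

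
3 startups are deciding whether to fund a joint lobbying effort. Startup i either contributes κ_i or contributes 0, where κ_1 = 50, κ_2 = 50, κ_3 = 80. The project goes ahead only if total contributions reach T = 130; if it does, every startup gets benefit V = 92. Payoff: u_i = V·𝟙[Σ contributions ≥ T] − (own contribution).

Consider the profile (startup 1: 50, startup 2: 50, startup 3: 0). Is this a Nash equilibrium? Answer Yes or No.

Total = 100 < 130: not provided.
Startup 1 (pledges 50, payoff -50): dropping to 0 → total 50, payoff 0. Profitable deviation.

No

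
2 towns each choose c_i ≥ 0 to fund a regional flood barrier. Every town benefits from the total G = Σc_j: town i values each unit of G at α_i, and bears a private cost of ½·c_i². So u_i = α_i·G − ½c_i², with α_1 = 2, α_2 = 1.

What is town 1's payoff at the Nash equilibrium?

Town i's FOC: ∂u_i/∂c_i = α_i − c_i = 0, so c_i* = α_i.
NE contributions = (2, 1); G = 3.
u_1 = α_1·G − ½·(c_1)² = 2·3 − ½·2² = 4.

4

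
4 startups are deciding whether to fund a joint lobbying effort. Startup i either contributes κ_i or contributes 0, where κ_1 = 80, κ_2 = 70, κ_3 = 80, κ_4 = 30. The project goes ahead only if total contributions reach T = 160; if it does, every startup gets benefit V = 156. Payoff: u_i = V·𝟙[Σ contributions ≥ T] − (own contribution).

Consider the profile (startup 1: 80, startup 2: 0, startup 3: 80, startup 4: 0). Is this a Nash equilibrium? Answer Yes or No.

Yes

Total = 160 ≥ 160: provided.
Startup 1 (pledges 80, payoff 76): dropping to 0 → total 80, payoff 0. No gain.
Startup 2 (pledges 0, payoff 156): pledging 70 → total 230, payoff 86. No gain.
Startup 3 (pledges 80, payoff 76): dropping to 0 → total 80, payoff 0. No gain.
Startup 4 (pledges 0, payoff 156): pledging 30 → total 190, payoff 126. No gain.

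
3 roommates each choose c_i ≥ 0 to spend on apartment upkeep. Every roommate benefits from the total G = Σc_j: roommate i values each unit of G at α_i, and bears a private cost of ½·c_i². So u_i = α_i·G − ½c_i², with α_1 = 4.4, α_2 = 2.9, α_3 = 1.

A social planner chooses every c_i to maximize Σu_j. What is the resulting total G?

Planner FOC: ∂(Σu_j)/∂c_i = (Σα_j) − c_i = 0, so c_i^SO = Σα_j = 8.3 for every i; G^SO = 24.9.

24.9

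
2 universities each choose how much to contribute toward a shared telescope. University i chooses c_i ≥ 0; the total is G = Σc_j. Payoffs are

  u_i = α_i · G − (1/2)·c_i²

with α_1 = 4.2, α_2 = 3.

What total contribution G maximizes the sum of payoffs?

Planner FOC: ∂(Σu_j)/∂c_i = (Σα_j) − c_i = 0, so c_i^SO = Σα_j = 7.2 for every i; G^SO = 14.4.

14.4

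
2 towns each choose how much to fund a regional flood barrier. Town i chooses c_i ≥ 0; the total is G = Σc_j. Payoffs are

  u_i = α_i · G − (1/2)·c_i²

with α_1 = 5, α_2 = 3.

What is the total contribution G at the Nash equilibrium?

Town i's FOC: ∂u_i/∂c_i = α_i − c_i = 0, so c_i* = α_i.
NE contributions = (5, 3); G = 8.

8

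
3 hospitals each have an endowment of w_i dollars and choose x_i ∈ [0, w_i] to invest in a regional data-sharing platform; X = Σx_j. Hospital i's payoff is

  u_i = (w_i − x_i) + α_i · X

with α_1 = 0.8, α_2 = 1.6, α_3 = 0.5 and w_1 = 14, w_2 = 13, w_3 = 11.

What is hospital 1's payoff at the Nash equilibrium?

24.4

∂u_i/∂x_i = α_i − 1, so hospital i contributes w_i if α_i > 1, else 0.
α_i > 1 for i ∈ {2}; NE contributions (0, 13, 0), X = 13.
u_1 = (14 − 0) + 0.8·13 = 24.4.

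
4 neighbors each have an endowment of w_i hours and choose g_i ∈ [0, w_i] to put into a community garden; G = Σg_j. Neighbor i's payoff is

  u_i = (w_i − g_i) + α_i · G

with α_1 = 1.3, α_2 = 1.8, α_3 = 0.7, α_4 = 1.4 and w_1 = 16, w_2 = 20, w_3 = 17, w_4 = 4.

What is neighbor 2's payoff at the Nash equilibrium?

72

∂u_i/∂g_i = α_i − 1, so neighbor i contributes w_i if α_i > 1, else 0.
α_i > 1 for i ∈ {1, 2, 4}; NE contributions (16, 20, 0, 4), G = 40.
u_2 = (20 − 20) + 1.8·40 = 72.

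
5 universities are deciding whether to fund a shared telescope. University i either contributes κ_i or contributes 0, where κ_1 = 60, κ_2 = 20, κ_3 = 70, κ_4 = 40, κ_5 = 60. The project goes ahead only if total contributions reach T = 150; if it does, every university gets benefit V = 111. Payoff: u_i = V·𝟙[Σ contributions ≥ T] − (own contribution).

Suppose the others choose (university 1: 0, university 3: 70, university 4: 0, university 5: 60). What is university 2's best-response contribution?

Others' total = 130. Contributing 20 brings total to 150 ≥ 150: gain V − κ_2 = 91.
Best response: 20.

20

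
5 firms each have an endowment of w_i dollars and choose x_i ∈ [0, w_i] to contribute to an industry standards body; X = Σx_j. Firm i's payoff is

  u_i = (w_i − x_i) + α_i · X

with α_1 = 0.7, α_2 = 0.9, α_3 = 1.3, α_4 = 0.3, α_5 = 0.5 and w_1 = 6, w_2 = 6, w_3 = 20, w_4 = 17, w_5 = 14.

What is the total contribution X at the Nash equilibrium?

∂u_i/∂x_i = α_i − 1, so firm i contributes w_i if α_i > 1, else 0.
α_i > 1 for i ∈ {3}; NE contributions (0, 0, 20, 0, 0), X = 20.

20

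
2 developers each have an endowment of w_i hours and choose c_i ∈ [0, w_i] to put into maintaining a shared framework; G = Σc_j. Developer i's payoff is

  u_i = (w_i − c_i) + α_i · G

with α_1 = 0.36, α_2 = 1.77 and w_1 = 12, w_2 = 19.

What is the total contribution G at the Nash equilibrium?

∂u_i/∂c_i = α_i − 1, so developer i contributes w_i if α_i > 1, else 0.
α_i > 1 for i ∈ {2}; NE contributions (0, 19), G = 19.

19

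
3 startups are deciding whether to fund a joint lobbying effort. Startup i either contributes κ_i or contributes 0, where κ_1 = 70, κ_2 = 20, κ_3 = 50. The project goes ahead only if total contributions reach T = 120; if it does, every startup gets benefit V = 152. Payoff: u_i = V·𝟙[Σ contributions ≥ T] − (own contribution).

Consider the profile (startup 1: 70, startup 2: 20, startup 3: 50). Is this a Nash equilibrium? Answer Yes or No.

No

Total = 140 ≥ 120: provided.
Startup 1 (pledges 70, payoff 82): dropping to 0 → total 70, payoff 0. No gain.
Startup 2 (pledges 20, payoff 132): dropping to 0 → total 120, payoff 152. Profitable deviation.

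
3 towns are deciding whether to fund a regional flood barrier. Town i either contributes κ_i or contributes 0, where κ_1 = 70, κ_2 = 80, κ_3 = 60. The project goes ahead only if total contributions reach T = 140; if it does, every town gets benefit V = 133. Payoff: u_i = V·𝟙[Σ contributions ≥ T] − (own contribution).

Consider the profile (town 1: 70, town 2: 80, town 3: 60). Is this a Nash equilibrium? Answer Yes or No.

Total = 210 ≥ 140: provided.
Town 1 (pledges 70, payoff 63): dropping to 0 → total 140, payoff 133. Profitable deviation.

No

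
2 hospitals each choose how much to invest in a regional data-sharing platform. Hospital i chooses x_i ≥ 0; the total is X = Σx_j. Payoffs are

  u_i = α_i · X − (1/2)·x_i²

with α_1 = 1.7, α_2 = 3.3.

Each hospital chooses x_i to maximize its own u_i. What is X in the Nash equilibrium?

5

Hospital i's FOC: ∂u_i/∂x_i = α_i − x_i = 0, so x_i* = α_i.
NE contributions = (1.7, 3.3); X = 5.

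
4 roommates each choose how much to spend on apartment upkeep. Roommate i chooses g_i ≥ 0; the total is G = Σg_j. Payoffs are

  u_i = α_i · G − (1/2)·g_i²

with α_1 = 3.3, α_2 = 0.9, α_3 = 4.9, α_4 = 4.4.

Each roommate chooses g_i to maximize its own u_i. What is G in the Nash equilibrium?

Roommate i's FOC: ∂u_i/∂g_i = α_i − g_i = 0, so g_i* = α_i.
NE contributions = (3.3, 0.9, 4.9, 4.4); G = 13.5.

13.5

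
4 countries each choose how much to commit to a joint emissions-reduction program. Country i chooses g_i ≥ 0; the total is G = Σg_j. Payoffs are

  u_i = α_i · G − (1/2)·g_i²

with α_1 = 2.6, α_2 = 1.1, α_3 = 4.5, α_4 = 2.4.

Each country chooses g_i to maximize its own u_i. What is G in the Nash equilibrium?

10.6

Country i's FOC: ∂u_i/∂g_i = α_i − g_i = 0, so g_i* = α_i.
NE contributions = (2.6, 1.1, 4.5, 2.4); G = 10.6.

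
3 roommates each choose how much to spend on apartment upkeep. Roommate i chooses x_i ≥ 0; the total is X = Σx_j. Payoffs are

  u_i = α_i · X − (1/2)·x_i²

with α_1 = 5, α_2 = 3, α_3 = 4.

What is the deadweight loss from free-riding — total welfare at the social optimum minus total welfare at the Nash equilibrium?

Roommate i's FOC: ∂u_i/∂x_i = α_i − x_i = 0, so x_i* = α_i.
NE contributions = (5, 3, 4); X = 12.
W^NE = (Σα)·X − ½Σα_i² = 12² − ½·50 = 119.
Planner sets x_i = Σα_j = 12 for every i, so X^SO = 3·12 = 36.
W^SO = (Σα)·X^SO − ½·3·(Σα)² = (3/2)·12² = 216.
Deadweight loss = W^SO − W^NE = 97.

97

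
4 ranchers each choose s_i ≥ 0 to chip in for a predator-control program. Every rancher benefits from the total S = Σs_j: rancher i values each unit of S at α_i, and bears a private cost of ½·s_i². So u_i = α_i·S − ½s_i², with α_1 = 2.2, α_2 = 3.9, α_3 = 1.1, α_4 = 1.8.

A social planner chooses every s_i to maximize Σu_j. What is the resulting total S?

36

Planner FOC: ∂(Σu_j)/∂s_i = (Σα_j) − s_i = 0, so s_i^SO = Σα_j = 9 for every i; S^SO = 36.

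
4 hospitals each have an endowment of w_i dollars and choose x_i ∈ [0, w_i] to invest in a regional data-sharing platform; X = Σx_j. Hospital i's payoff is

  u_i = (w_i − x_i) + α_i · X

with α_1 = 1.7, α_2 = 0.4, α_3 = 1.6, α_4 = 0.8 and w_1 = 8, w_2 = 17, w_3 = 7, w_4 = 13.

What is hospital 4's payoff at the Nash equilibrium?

∂u_i/∂x_i = α_i − 1, so hospital i contributes w_i if α_i > 1, else 0.
α_i > 1 for i ∈ {1, 3}; NE contributions (8, 0, 7, 0), X = 15.
u_4 = (13 − 0) + 0.8·15 = 25.

25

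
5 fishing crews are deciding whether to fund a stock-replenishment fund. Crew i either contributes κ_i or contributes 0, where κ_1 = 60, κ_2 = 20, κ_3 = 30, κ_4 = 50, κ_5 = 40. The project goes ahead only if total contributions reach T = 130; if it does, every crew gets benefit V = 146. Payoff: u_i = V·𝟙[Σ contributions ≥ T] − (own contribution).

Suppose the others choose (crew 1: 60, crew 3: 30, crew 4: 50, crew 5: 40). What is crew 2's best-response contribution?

Others' total = 180 ≥ 130; contributing adds cost 20 for no extra benefit.
Best response: 0.

0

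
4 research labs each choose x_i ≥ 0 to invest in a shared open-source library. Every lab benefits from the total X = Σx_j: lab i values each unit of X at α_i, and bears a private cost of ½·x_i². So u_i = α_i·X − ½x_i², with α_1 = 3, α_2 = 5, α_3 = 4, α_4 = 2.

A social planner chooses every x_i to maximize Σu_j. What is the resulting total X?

56

Planner FOC: ∂(Σu_j)/∂x_i = (Σα_j) − x_i = 0, so x_i^SO = Σα_j = 14 for every i; X^SO = 56.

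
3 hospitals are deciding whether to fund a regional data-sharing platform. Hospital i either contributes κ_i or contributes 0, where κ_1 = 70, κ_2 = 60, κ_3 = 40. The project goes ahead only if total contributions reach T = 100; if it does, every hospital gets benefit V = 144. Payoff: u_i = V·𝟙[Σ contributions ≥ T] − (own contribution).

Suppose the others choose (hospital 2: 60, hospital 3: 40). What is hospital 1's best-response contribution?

0

Others' total = 100 ≥ 100; contributing adds cost 70 for no extra benefit.
Best response: 0.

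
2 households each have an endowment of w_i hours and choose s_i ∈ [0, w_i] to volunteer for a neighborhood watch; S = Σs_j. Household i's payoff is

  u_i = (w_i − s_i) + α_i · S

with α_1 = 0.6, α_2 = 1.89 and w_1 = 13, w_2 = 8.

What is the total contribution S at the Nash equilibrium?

∂u_i/∂s_i = α_i − 1, so household i contributes w_i if α_i > 1, else 0.
α_i > 1 for i ∈ {2}; NE contributions (0, 8), S = 8.

8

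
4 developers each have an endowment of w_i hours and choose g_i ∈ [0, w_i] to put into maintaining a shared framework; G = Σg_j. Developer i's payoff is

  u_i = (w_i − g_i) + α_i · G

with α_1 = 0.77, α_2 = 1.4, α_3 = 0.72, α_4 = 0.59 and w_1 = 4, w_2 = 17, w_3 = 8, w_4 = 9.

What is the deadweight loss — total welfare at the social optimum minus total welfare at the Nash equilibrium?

∂u_i/∂g_i = α_i − 1, so developer i contributes w_i if α_i > 1, else 0.
α_i > 1 for i ∈ {2}; NE contributions (0, 17, 0, 0), G = 17.
W^NE = Σw_i − G^NE + (Σα_i)·G^NE = 38 + 2.48·17 = 80.16.
Planner: ∂(Σu_j)/∂g_i = Σα_j − 1 = 2.48 > 0, so everyone contributes w_i; G^SO = 38, W^SO = 38 + 2.48·38 = 132.24.
Deadweight loss = 52.08.

52.08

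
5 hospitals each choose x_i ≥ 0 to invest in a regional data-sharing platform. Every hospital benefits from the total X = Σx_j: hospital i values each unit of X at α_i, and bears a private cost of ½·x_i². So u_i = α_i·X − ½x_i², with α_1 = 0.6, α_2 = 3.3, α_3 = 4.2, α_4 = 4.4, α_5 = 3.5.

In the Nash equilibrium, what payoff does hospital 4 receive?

Hospital i's FOC: ∂u_i/∂x_i = α_i − x_i = 0, so x_i* = α_i.
NE contributions = (0.6, 3.3, 4.2, 4.4, 3.5); X = 16.
u_4 = α_4·X − ½·(x_4)² = 4.4·16 − ½·4.4² = 60.72.

60.72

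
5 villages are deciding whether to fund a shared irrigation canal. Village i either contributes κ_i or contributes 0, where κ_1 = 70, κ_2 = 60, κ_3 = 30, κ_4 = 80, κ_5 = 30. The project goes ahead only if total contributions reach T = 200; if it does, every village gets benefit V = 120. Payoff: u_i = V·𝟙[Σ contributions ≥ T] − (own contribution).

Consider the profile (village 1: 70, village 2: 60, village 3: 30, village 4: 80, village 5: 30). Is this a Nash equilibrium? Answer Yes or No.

No

Total = 270 ≥ 200: provided.
Village 1 (pledges 70, payoff 50): dropping to 0 → total 200, payoff 120. Profitable deviation.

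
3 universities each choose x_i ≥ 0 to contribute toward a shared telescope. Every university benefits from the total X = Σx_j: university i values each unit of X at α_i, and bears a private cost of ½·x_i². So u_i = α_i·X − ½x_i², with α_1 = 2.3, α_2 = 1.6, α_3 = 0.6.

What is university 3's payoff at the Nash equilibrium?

University i's FOC: ∂u_i/∂x_i = α_i − x_i = 0, so x_i* = α_i.
NE contributions = (2.3, 1.6, 0.6); X = 4.5.
u_3 = α_3·X − ½·(x_3)² = 0.6·4.5 − ½·0.6² = 2.52.

2.52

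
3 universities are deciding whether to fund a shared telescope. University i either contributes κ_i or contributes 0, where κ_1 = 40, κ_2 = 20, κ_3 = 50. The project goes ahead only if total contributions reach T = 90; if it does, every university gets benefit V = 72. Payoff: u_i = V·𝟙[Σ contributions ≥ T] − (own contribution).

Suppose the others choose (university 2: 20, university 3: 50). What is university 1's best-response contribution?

Others' total = 70. Contributing 40 brings total to 110 ≥ 90: gain V − κ_1 = 32.
Best response: 40.

40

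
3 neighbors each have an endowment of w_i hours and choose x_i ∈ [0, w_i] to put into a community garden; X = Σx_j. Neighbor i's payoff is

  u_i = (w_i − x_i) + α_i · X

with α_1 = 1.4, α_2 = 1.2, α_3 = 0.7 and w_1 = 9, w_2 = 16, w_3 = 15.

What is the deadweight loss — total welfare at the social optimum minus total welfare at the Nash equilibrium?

∂u_i/∂x_i = α_i − 1, so neighbor i contributes w_i if α_i > 1, else 0.
α_i > 1 for i ∈ {1, 2}; NE contributions (9, 16, 0), X = 25.
W^NE = Σw_i − X^NE + (Σα_i)·X^NE = 40 + 2.3·25 = 97.5.
Planner: ∂(Σu_j)/∂x_i = Σα_j − 1 = 2.3 > 0, so everyone contributes w_i; X^SO = 40, W^SO = 40 + 2.3·40 = 132.
Deadweight loss = 34.5.

34.5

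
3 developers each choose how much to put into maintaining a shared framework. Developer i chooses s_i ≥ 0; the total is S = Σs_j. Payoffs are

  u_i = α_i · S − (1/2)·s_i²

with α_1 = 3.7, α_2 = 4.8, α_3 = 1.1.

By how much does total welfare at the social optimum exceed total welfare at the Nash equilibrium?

Developer i's FOC: ∂u_i/∂s_i = α_i − s_i = 0, so s_i* = α_i.
NE contributions = (3.7, 4.8, 1.1); S = 9.6.
W^NE = (Σα)·S − ½Σα_i² = 9.6² − ½·37.94 = 73.19.
Planner sets s_i = Σα_j = 9.6 for every i, so S^SO = 3·9.6 = 28.8.
W^SO = (Σα)·S^SO − ½·3·(Σα)² = (3/2)·9.6² = 138.24.
Deadweight loss = W^SO − W^NE = 65.05.

65.05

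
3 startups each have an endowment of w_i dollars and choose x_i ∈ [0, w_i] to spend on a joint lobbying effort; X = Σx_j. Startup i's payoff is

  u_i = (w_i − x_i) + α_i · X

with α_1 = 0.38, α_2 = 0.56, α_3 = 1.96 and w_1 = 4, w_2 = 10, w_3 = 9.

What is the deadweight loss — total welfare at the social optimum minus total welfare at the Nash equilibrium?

26.6

∂u_i/∂x_i = α_i − 1, so startup i contributes w_i if α_i > 1, else 0.
α_i > 1 for i ∈ {3}; NE contributions (0, 0, 9), X = 9.
W^NE = Σw_i − X^NE + (Σα_i)·X^NE = 23 + 1.9·9 = 40.1.
Planner: ∂(Σu_j)/∂x_i = Σα_j − 1 = 1.9 > 0, so everyone contributes w_i; X^SO = 23, W^SO = 23 + 1.9·23 = 66.7.
Deadweight loss = 26.6.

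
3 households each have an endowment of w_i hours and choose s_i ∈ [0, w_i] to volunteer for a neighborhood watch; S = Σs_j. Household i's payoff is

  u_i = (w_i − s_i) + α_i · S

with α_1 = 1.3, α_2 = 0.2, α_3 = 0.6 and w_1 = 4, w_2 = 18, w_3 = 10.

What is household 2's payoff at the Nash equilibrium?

∂u_i/∂s_i = α_i − 1, so household i contributes w_i if α_i > 1, else 0.
α_i > 1 for i ∈ {1}; NE contributions (4, 0, 0), S = 4.
u_2 = (18 − 0) + 0.2·4 = 18.8.

18.8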